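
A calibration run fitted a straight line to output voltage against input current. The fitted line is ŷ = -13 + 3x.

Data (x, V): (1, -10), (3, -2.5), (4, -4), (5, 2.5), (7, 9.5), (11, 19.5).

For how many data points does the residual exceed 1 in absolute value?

3

x=1: ŷ = -13 + 3·1 = -10; e = -10 − (-10) = 0
x=3: ŷ = -13 + 3·3 = -4; e = -2.5 − (-4) = 1.5
x=4: ŷ = -13 + 3·4 = -1; e = -4 − (-1) = -3
x=5: ŷ = -13 + 3·5 = 2; e = 2.5 − 2 = 0.5
x=7: ŷ = -13 + 3·7 = 8; e = 9.5 − 8 = 1.5
x=11: ŷ = -13 + 3·11 = 20; e = 19.5 − 20 = -0.5
|e| > 1: x=3 (|e|=1.5), x=4 (|e|=3), x=7 (|e|=1.5) → 3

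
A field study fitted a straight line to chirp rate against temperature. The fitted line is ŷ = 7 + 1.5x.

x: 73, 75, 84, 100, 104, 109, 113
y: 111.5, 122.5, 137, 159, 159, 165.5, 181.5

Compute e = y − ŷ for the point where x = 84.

ŷ = 7 + 1.5·84 = 133
e = 137 − 133 = 4

e = 4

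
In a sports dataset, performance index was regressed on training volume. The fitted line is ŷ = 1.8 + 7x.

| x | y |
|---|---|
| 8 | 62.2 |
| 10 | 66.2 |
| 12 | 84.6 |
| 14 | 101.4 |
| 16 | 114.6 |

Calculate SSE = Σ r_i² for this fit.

SSE = 55.36

x=8: ŷ = 1.8 + 7·8 = 57.8; r = 62.2 − 57.8 = 4.4
x=10: ŷ = 1.8 + 7·10 = 71.8; r = 66.2 − 71.8 = -5.6
x=12: ŷ = 1.8 + 7·12 = 85.8; r = 84.6 − 85.8 = -1.2
x=14: ŷ = 1.8 + 7·14 = 99.8; r = 101.4 − 99.8 = 1.6
x=16: ŷ = 1.8 + 7·16 = 113.8; r = 114.6 − 113.8 = 0.8
SSE = 19.36 + 31.36 + 1.44 + 2.56 + 0.64 = 55.36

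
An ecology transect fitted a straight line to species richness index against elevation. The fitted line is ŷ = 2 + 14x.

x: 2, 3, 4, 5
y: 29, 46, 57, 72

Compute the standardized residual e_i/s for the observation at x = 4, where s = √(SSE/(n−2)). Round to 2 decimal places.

x=2: ŷ = 2 + 14·2 = 30; e = 29 − 30 = -1
x=3: ŷ = 2 + 14·3 = 44; e = 46 − 44 = 2
x=4: ŷ = 2 + 14·4 = 58; e = 57 − 58 = -1
x=5: ŷ = 2 + 14·5 = 72; e = 72 − 72 = 0
SSE = 1 + 4 + 1 + 0 = 6
s = √(6/2) = 1.73205
e/s = -1 / 1.73205 = -0.58

-0.58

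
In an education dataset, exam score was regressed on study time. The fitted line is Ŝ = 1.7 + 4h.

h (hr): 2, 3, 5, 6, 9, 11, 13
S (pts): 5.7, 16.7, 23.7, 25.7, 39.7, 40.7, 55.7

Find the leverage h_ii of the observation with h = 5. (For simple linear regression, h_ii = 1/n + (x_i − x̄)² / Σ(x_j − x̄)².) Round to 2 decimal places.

h̄ = (2 + 3 + 5 + 6 + 9 + 11 + 13)/7 = 7
Σ(h − h̄)² = 25 + 16 + 4 + 1 + 4 + 16 + 36 = 102
h = 1/7 + (-2)²/102 = 0.142857 + 0.0392157 = 0.18

h = 0.18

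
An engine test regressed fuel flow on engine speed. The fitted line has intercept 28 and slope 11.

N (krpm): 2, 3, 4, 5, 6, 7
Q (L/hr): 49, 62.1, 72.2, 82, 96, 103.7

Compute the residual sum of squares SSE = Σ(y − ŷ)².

N=2: Q̂ = 28 + 11·2 = 50; r = 49 − 50 = -1
N=3: Q̂ = 28 + 11·3 = 61; r = 62.1 − 61 = 1.1
N=4: Q̂ = 28 + 11·4 = 72; r = 72.2 − 72 = 0.2
N=5: Q̂ = 28 + 11·5 = 83; r = 82 − 83 = -1
N=6: Q̂ = 28 + 11·6 = 94; r = 96 − 94 = 2
N=7: Q̂ = 28 + 11·7 = 105; r = 103.7 − 105 = -1.3
SSE = 1 + 1.21 + 0.04 + 1 + 4 + 1.69 = 8.94

SSE = 8.94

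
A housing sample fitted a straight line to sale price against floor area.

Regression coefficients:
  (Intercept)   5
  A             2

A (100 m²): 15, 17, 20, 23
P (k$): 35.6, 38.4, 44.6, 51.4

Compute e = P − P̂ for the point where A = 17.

e = -0.6

P̂ = 5 + 2·17 = 39
e = 38.4 − 39 = -0.6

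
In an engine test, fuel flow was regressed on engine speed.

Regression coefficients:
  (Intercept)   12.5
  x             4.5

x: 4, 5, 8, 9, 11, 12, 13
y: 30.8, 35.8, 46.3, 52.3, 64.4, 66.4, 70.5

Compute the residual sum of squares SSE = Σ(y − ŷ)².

SSE = 12.08

x=4: ŷ = 12.5 + 4.5·4 = 30.5; r = 30.8 − 30.5 = 0.3
x=5: ŷ = 12.5 + 4.5·5 = 35; r = 35.8 − 35 = 0.8
x=8: ŷ = 12.5 + 4.5·8 = 48.5; r = 46.3 − 48.5 = -2.2
x=9: ŷ = 12.5 + 4.5·9 = 53; r = 52.3 − 53 = -0.7
x=11: ŷ = 12.5 + 4.5·11 = 62; r = 64.4 − 62 = 2.4
x=12: ŷ = 12.5 + 4.5·12 = 66.5; r = 66.4 − 66.5 = -0.1
x=13: ŷ = 12.5 + 4.5·13 = 71; r = 70.5 − 71 = -0.5
SSE = 0.09 + 0.64 + 4.84 + 0.49 + 5.76 + 0.01 + 0.25 = 12.08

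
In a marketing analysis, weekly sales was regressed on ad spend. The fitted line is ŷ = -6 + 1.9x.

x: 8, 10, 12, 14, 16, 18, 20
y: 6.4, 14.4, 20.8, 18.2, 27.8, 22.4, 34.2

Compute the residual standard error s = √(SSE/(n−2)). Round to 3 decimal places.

s = 4.040

x=8: ŷ = -6 + 1.9·8 = 9.2; e = 6.4 − 9.2 = -2.8
x=10: ŷ = -6 + 1.9·10 = 13; e = 14.4 − 13 = 1.4
x=12: ŷ = -6 + 1.9·12 = 16.8; e = 20.8 − 16.8 = 4
x=14: ŷ = -6 + 1.9·14 = 20.6; e = 18.2 − 20.6 = -2.4
x=16: ŷ = -6 + 1.9·16 = 24.4; e = 27.8 − 24.4 = 3.4
x=18: ŷ = -6 + 1.9·18 = 28.2; e = 22.4 − 28.2 = -5.8
x=20: ŷ = -6 + 1.9·20 = 32; e = 34.2 − 32 = 2.2
SSE = 7.84 + 1.96 + 16 + 5.76 + 11.56 + 33.64 + 4.84 = 81.6
s = √(81.6/5) = √16.32 ≈ 4.040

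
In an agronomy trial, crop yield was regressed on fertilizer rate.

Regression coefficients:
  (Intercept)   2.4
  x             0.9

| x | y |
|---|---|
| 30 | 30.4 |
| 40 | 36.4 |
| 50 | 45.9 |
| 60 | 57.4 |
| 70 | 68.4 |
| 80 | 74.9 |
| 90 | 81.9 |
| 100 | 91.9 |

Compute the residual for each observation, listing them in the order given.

1, -2, -1.5, 1, 3, 0.5, -1.5, -0.5

x=30: ŷ = 2.4 + 0.9·30 = 29.4; r = 30.4 − 29.4 = 1
x=40: ŷ = 2.4 + 0.9·40 = 38.4; r = 36.4 − 38.4 = -2
x=50: ŷ = 2.4 + 0.9·50 = 47.4; r = 45.9 − 47.4 = -1.5
x=60: ŷ = 2.4 + 0.9·60 = 56.4; r = 57.4 − 56.4 = 1
x=70: ŷ = 2.4 + 0.9·70 = 65.4; r = 68.4 − 65.4 = 3
x=80: ŷ = 2.4 + 0.9·80 = 74.4; r = 74.9 − 74.4 = 0.5
x=90: ŷ = 2.4 + 0.9·90 = 83.4; r = 81.9 − 83.4 = -1.5
x=100: ŷ = 2.4 + 0.9·100 = 92.4; r = 91.9 − 92.4 = -0.5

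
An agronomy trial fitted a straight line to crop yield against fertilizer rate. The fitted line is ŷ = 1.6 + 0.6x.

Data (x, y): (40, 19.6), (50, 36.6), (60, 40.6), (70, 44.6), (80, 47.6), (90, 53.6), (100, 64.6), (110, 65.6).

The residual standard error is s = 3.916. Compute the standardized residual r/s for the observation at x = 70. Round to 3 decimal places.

ŷ = 1.6 + 0.6·70 = 43.6
r = 44.6 − 43.6 = 1
r/s = 1 / 3.916 = 0.255

0.255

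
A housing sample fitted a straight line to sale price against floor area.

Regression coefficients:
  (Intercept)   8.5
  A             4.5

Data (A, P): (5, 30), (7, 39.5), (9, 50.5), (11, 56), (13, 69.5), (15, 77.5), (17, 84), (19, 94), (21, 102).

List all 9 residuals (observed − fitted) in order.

A=5: ŷ = 8.5 + 4.5·5 = 31; r = 30 − 31 = -1
A=7: ŷ = 8.5 + 4.5·7 = 40; r = 39.5 − 40 = -0.5
A=9: ŷ = 8.5 + 4.5·9 = 49; r = 50.5 − 49 = 1.5
A=11: ŷ = 8.5 + 4.5·11 = 58; r = 56 − 58 = -2
A=13: ŷ = 8.5 + 4.5·13 = 67; r = 69.5 − 67 = 2.5
A=15: ŷ = 8.5 + 4.5·15 = 76; r = 77.5 − 76 = 1.5
A=17: ŷ = 8.5 + 4.5·17 = 85; r = 84 − 85 = -1
A=19: ŷ = 8.5 + 4.5·19 = 94; r = 94 − 94 = 0
A=21: ŷ = 8.5 + 4.5·21 = 103; r = 102 − 103 = -1

-1, -0.5, 1.5, -2, 2.5, 1.5, -1, 0, -1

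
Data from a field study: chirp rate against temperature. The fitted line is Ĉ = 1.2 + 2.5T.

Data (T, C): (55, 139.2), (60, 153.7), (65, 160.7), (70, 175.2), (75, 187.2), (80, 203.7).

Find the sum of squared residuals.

SSE = 25

T=55: Ĉ = 1.2 + 2.5·55 = 138.7; r = 139.2 − 138.7 = 0.5
T=60: Ĉ = 1.2 + 2.5·60 = 151.2; r = 153.7 − 151.2 = 2.5
T=65: Ĉ = 1.2 + 2.5·65 = 163.7; r = 160.7 − 163.7 = -3
T=70: Ĉ = 1.2 + 2.5·70 = 176.2; r = 175.2 − 176.2 = -1
T=75: Ĉ = 1.2 + 2.5·75 = 188.7; r = 187.2 − 188.7 = -1.5
T=80: Ĉ = 1.2 + 2.5·80 = 201.2; r = 203.7 − 201.2 = 2.5
SSE = 0.25 + 6.25 + 9 + 1 + 2.25 + 6.25 = 25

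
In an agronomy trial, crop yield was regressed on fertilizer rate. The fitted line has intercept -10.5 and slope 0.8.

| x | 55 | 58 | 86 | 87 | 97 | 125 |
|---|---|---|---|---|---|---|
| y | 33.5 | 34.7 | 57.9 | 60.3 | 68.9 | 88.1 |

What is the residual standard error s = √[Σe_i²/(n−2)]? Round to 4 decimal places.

x=55: ŷ = -10.5 + 0.8·55 = 33.5; e = 33.5 − 33.5 = 0
x=58: ŷ = -10.5 + 0.8·58 = 35.9; e = 34.7 − 35.9 = -1.2
x=86: ŷ = -10.5 + 0.8·86 = 58.3; e = 57.9 − 58.3 = -0.4
x=87: ŷ = -10.5 + 0.8·87 = 59.1; e = 60.3 − 59.1 = 1.2
x=97: ŷ = -10.5 + 0.8·97 = 67.1; e = 68.9 − 67.1 = 1.8
x=125: ŷ = -10.5 + 0.8·125 = 89.5; e = 88.1 − 89.5 = -1.4
SSE = 0 + 1.44 + 0.16 + 1.44 + 3.24 + 1.96 = 8.24
s = √(8.24/4) = √2.06 ≈ 1.4353

s = 1.4353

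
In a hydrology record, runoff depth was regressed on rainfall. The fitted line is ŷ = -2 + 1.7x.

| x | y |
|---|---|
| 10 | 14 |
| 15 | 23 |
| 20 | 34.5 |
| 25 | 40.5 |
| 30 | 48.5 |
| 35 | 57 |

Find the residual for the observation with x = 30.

ŷ = -2 + 1.7·30 = 49
r = 48.5 − 49 = -0.5

r = -0.5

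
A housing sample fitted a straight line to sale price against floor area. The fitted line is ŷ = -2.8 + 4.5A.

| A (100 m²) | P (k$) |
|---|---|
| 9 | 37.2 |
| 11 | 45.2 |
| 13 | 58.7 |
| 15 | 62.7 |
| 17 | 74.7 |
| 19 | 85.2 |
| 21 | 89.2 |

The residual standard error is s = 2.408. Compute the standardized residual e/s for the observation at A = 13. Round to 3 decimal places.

ŷ = -2.8 + 4.5·13 = 55.7
e = 58.7 − 55.7 = 3
e/s = 3 / 2.408 = 1.246

1.246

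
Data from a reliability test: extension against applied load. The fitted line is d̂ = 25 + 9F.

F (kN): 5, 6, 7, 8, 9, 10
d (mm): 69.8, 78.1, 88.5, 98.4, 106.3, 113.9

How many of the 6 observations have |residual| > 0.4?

F=5: d̂ = 25 + 9·5 = 70; r = 69.8 − 70 = -0.2
F=6: d̂ = 25 + 9·6 = 79; r = 78.1 − 79 = -0.9
F=7: d̂ = 25 + 9·7 = 88; r = 88.5 − 88 = 0.5
F=8: d̂ = 25 + 9·8 = 97; r = 98.4 − 97 = 1.4
F=9: d̂ = 25 + 9·9 = 106; r = 106.3 − 106 = 0.3
F=10: d̂ = 25 + 9·10 = 115; r = 113.9 − 115 = -1.1
|r| > 0.4: F=6 (|r|=0.9), F=7 (|r|=0.5), F=8 (|r|=1.4), F=10 (|r|=1.1) → 4

4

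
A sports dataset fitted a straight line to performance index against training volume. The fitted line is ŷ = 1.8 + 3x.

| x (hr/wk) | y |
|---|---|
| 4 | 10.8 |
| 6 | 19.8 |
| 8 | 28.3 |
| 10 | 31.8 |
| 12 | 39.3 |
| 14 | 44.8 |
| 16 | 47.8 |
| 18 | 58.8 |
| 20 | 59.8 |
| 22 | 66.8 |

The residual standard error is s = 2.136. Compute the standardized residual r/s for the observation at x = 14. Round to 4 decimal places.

ŷ = 1.8 + 3·14 = 43.8
r = 44.8 − 43.8 = 1
r/s = 1 / 2.136 = 0.4682

0.4682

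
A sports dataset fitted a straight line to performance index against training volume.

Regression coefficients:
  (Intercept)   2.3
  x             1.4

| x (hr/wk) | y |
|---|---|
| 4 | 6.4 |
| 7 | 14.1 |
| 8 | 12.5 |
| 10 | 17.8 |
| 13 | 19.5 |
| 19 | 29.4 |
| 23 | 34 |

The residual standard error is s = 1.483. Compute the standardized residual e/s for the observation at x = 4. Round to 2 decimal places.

ŷ = 2.3 + 1.4·4 = 7.9
e = 6.4 − 7.9 = -1.5
e/s = -1.5 / 1.483 = -1.01

-1.01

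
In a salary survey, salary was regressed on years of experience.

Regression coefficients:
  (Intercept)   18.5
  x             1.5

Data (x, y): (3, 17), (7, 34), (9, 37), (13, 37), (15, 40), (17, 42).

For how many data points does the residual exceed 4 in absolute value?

x=3: ŷ = 18.5 + 1.5·3 = 23; r = 17 − 23 = -6
x=7: ŷ = 18.5 + 1.5·7 = 29; r = 34 − 29 = 5
x=9: ŷ = 18.5 + 1.5·9 = 32; r = 37 − 32 = 5
x=13: ŷ = 18.5 + 1.5·13 = 38; r = 37 − 38 = -1
x=15: ŷ = 18.5 + 1.5·15 = 41; r = 40 − 41 = -1
x=17: ŷ = 18.5 + 1.5·17 = 44; r = 42 − 44 = -2
|r| > 4: x=3 (|r|=6), x=7 (|r|=5), x=9 (|r|=5) → 3

3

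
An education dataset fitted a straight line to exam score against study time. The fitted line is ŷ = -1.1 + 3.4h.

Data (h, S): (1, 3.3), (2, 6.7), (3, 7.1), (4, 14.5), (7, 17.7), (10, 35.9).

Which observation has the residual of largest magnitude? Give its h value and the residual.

h=1: ŷ = -1.1 + 3.4·1 = 2.3; e = 3.3 − 2.3 = 1
h=2: ŷ = -1.1 + 3.4·2 = 5.7; e = 6.7 − 5.7 = 1
h=3: ŷ = -1.1 + 3.4·3 = 9.1; e = 7.1 − 9.1 = -2
h=4: ŷ = -1.1 + 3.4·4 = 12.5; e = 14.5 − 12.5 = 2
h=7: ŷ = -1.1 + 3.4·7 = 22.7; e = 17.7 − 22.7 = -5
h=10: ŷ = -1.1 + 3.4·10 = 32.9; e = 35.9 − 32.9 = 3
Largest |e| is 5 at h = 7, residual -5.

h = 7, e = -5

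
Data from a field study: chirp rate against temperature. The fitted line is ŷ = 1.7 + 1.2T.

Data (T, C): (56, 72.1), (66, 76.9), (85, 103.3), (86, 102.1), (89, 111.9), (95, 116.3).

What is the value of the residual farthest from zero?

T=56: ŷ = 1.7 + 1.2·56 = 68.9; r = 72.1 − 68.9 = 3.2
T=66: ŷ = 1.7 + 1.2·66 = 80.9; r = 76.9 − 80.9 = -4
T=85: ŷ = 1.7 + 1.2·85 = 103.7; r = 103.3 − 103.7 = -0.4
T=86: ŷ = 1.7 + 1.2·86 = 104.9; r = 102.1 − 104.9 = -2.8
T=89: ŷ = 1.7 + 1.2·89 = 108.5; r = 111.9 − 108.5 = 3.4
T=95: ŷ = 1.7 + 1.2·95 = 115.7; r = 116.3 − 115.7 = 0.6
Largest |r| is 4 at T = 66, residual -4.

r = -4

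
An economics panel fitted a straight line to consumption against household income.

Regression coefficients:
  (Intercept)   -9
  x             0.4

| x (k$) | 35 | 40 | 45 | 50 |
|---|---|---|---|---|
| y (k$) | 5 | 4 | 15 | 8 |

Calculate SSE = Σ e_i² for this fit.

SSE = 54

x=35: ŷ = -9 + 0.4·35 = 5; e = 5 − 5 = 0
x=40: ŷ = -9 + 0.4·40 = 7; e = 4 − 7 = -3
x=45: ŷ = -9 + 0.4·45 = 9; e = 15 − 9 = 6
x=50: ŷ = -9 + 0.4·50 = 11; e = 8 − 11 = -3
SSE = 0 + 9 + 36 + 9 = 54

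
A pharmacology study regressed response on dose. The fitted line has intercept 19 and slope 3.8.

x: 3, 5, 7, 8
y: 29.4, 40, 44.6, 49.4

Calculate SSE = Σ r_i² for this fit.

SSE = 6

x=3: ŷ = 19 + 3.8·3 = 30.4; r = 29.4 − 30.4 = -1
x=5: ŷ = 19 + 3.8·5 = 38; r = 40 − 38 = 2
x=7: ŷ = 19 + 3.8·7 = 45.6; r = 44.6 − 45.6 = -1
x=8: ŷ = 19 + 3.8·8 = 49.4; r = 49.4 − 49.4 = 0
SSE = 1 + 4 + 1 + 0 = 6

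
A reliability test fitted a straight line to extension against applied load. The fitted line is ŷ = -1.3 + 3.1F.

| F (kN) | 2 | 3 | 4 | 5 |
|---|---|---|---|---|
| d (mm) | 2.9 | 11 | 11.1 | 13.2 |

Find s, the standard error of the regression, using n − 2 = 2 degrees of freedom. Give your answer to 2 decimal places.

F=2: ŷ = -1.3 + 3.1·2 = 4.9; r = 2.9 − 4.9 = -2
F=3: ŷ = -1.3 + 3.1·3 = 8; r = 11 − 8 = 3
F=4: ŷ = -1.3 + 3.1·4 = 11.1; r = 11.1 − 11.1 = 0
F=5: ŷ = -1.3 + 3.1·5 = 14.2; r = 13.2 − 14.2 = -1
SSE = 4 + 9 + 0 + 1 = 14
s = √(14/2) = √7 ≈ 2.65

s = 2.65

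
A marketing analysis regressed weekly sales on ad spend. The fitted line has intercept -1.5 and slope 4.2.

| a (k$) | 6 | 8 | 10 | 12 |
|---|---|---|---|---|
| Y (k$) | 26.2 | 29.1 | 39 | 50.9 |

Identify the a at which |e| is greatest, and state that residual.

a = 8, e = -3

a=6: Ŷ = -1.5 + 4.2·6 = 23.7; e = 26.2 − 23.7 = 2.5
a=8: Ŷ = -1.5 + 4.2·8 = 32.1; e = 29.1 − 32.1 = -3
a=10: Ŷ = -1.5 + 4.2·10 = 40.5; e = 39 − 40.5 = -1.5
a=12: Ŷ = -1.5 + 4.2·12 = 48.9; e = 50.9 − 48.9 = 2
Largest |e| is 3 at a = 8, residual -3.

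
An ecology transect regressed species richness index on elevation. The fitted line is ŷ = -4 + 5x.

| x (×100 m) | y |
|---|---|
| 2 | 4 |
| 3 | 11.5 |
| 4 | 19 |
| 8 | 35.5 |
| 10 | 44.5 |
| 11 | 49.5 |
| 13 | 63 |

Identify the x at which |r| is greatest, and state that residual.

x = 4, r = 3

x=2: ŷ = -4 + 5·2 = 6; r = 4 − 6 = -2
x=3: ŷ = -4 + 5·3 = 11; r = 11.5 − 11 = 0.5
x=4: ŷ = -4 + 5·4 = 16; r = 19 − 16 = 3
x=8: ŷ = -4 + 5·8 = 36; r = 35.5 − 36 = -0.5
x=10: ŷ = -4 + 5·10 = 46; r = 44.5 − 46 = -1.5
x=11: ŷ = -4 + 5·11 = 51; r = 49.5 − 51 = -1.5
x=13: ŷ = -4 + 5·13 = 61; r = 63 − 61 = 2
Largest |r| is 3 at x = 4, residual 3.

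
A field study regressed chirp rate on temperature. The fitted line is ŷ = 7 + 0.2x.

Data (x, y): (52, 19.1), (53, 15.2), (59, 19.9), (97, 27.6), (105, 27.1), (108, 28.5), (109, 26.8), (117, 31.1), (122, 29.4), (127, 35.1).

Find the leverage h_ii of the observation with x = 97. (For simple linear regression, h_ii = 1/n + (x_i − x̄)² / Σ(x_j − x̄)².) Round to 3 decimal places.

x̄ = (52 + 53 + 59 + 97 + 105 + 108 + 109 + 117 + 122 + 127)/10 = 94.9
Σ(x − x̄)² = 1840.41 + 1755.61 + 1288.81 + 4.41 + 102.01 + 171.61 + 198.81 + 488.41 + 734.41 + 1030.41 = 7614.9
h = 1/10 + (2.1)²/7614.9 = 0.1 + 0.000579128 = 0.101

h = 0.101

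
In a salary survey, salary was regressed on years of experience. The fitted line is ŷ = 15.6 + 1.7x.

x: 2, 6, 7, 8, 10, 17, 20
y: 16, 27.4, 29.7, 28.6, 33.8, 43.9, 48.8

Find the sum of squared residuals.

x=2: ŷ = 15.6 + 1.7·2 = 19; r = 16 − 19 = -3
x=6: ŷ = 15.6 + 1.7·6 = 25.8; r = 27.4 − 25.8 = 1.6
x=7: ŷ = 15.6 + 1.7·7 = 27.5; r = 29.7 − 27.5 = 2.2
x=8: ŷ = 15.6 + 1.7·8 = 29.2; r = 28.6 − 29.2 = -0.6
x=10: ŷ = 15.6 + 1.7·10 = 32.6; r = 33.8 − 32.6 = 1.2
x=17: ŷ = 15.6 + 1.7·17 = 44.5; r = 43.9 − 44.5 = -0.6
x=20: ŷ = 15.6 + 1.7·20 = 49.6; r = 48.8 − 49.6 = -0.8
SSE = 9 + 2.56 + 4.84 + 0.36 + 1.44 + 0.36 + 0.64 = 19.2

SSE = 19.2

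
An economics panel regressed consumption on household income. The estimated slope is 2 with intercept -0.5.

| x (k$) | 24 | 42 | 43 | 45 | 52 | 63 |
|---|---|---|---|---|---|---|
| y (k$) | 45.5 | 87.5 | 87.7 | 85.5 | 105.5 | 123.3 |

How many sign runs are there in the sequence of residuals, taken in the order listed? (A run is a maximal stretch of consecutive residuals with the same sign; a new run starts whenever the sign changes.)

5 runs

x=24: ŷ = -0.5 + 2·24 = 47.5; r = 45.5 − 47.5 = -2
x=42: ŷ = -0.5 + 2·42 = 83.5; r = 87.5 − 83.5 = 4
x=43: ŷ = -0.5 + 2·43 = 85.5; r = 87.7 − 85.5 = 2.2
x=45: ŷ = -0.5 + 2·45 = 89.5; r = 85.5 − 89.5 = -4
x=52: ŷ = -0.5 + 2·52 = 103.5; r = 105.5 − 103.5 = 2
x=63: ŷ = -0.5 + 2·63 = 125.5; r = 123.3 − 125.5 = -2.2
Signs: − + + − + −
Runs: −×1, +×2, −×1, +×1, −×1 → 5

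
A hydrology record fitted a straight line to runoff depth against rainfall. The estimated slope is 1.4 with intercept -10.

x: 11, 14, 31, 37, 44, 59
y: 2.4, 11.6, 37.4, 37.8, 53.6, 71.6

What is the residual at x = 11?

ŷ = -10 + 1.4·11 = 5.4
e = 2.4 − 5.4 = -3

e = -3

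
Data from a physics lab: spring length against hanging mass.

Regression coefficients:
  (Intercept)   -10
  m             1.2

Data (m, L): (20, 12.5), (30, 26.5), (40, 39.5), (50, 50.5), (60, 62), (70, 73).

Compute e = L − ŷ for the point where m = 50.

e = 0.5

ŷ = -10 + 1.2·50 = 50
e = 50.5 − 50 = 0.5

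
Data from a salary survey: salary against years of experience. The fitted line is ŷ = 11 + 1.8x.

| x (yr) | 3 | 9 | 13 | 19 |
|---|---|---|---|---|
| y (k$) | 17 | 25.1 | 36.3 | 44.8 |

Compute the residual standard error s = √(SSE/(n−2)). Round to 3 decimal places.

s = 2.066

x=3: ŷ = 11 + 1.8·3 = 16.4; e = 17 − 16.4 = 0.6
x=9: ŷ = 11 + 1.8·9 = 27.2; e = 25.1 − 27.2 = -2.1
x=13: ŷ = 11 + 1.8·13 = 34.4; e = 36.3 − 34.4 = 1.9
x=19: ŷ = 11 + 1.8·19 = 45.2; e = 44.8 − 45.2 = -0.4
SSE = 0.36 + 4.41 + 3.61 + 0.16 = 8.54
s = √(8.54/2) = √4.27 ≈ 2.066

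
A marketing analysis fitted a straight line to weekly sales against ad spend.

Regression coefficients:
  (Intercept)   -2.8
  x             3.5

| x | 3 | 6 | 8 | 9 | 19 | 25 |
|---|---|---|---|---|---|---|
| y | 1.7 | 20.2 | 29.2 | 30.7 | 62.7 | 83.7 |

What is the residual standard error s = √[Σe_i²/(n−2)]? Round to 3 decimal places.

x=3: ŷ = -2.8 + 3.5·3 = 7.7; e = 1.7 − 7.7 = -6
x=6: ŷ = -2.8 + 3.5·6 = 18.2; e = 20.2 − 18.2 = 2
x=8: ŷ = -2.8 + 3.5·8 = 25.2; e = 29.2 − 25.2 = 4
x=9: ŷ = -2.8 + 3.5·9 = 28.7; e = 30.7 − 28.7 = 2
x=19: ŷ = -2.8 + 3.5·19 = 63.7; e = 62.7 − 63.7 = -1
x=25: ŷ = -2.8 + 3.5·25 = 84.7; e = 83.7 − 84.7 = -1
SSE = 36 + 4 + 16 + 4 + 1 + 1 = 62
s = √(62/4) = √15.5 ≈ 3.937

s = 3.937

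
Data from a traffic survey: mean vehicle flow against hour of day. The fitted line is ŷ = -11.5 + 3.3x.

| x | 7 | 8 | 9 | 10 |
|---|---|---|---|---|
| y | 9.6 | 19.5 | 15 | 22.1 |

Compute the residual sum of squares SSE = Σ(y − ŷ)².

SSE = 35.76

x=7: ŷ = -11.5 + 3.3·7 = 11.6; e = 9.6 − 11.6 = -2
x=8: ŷ = -11.5 + 3.3·8 = 14.9; e = 19.5 − 14.9 = 4.6
x=9: ŷ = -11.5 + 3.3·9 = 18.2; e = 15 − 18.2 = -3.2
x=10: ŷ = -11.5 + 3.3·10 = 21.5; e = 22.1 − 21.5 = 0.6
SSE = 4 + 21.16 + 10.24 + 0.36 = 35.76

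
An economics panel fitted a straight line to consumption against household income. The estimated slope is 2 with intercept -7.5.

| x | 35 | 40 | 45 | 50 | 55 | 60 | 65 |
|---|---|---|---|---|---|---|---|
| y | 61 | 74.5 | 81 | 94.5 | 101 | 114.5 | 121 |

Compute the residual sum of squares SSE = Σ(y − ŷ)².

x=35: ŷ = -7.5 + 2·35 = 62.5; r = 61 − 62.5 = -1.5
x=40: ŷ = -7.5 + 2·40 = 72.5; r = 74.5 − 72.5 = 2
x=45: ŷ = -7.5 + 2·45 = 82.5; r = 81 − 82.5 = -1.5
x=50: ŷ = -7.5 + 2·50 = 92.5; r = 94.5 − 92.5 = 2
x=55: ŷ = -7.5 + 2·55 = 102.5; r = 101 − 102.5 = -1.5
x=60: ŷ = -7.5 + 2·60 = 112.5; r = 114.5 − 112.5 = 2
x=65: ŷ = -7.5 + 2·65 = 122.5; r = 121 − 122.5 = -1.5
SSE = 2.25 + 4 + 2.25 + 4 + 2.25 + 4 + 2.25 = 21

SSE = 21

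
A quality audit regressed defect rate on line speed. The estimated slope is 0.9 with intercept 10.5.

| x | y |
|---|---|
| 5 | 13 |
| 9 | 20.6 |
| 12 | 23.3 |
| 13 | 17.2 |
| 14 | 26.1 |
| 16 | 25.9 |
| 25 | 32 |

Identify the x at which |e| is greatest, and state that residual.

x = 13, e = -5

x=5: ŷ = 10.5 + 0.9·5 = 15; e = 13 − 15 = -2
x=9: ŷ = 10.5 + 0.9·9 = 18.6; e = 20.6 − 18.6 = 2
x=12: ŷ = 10.5 + 0.9·12 = 21.3; e = 23.3 − 21.3 = 2
x=13: ŷ = 10.5 + 0.9·13 = 22.2; e = 17.2 − 22.2 = -5
x=14: ŷ = 10.5 + 0.9·14 = 23.1; e = 26.1 − 23.1 = 3
x=16: ŷ = 10.5 + 0.9·16 = 24.9; e = 25.9 − 24.9 = 1
x=25: ŷ = 10.5 + 0.9·25 = 33; e = 32 − 33 = -1
Largest |e| is 5 at x = 13, residual -5.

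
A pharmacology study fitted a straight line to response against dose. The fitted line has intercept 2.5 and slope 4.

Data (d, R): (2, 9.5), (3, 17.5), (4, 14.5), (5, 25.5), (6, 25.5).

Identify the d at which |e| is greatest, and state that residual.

d = 4, e = -4

d=2: R̂ = 2.5 + 4·2 = 10.5; e = 9.5 − 10.5 = -1
d=3: R̂ = 2.5 + 4·3 = 14.5; e = 17.5 − 14.5 = 3
d=4: R̂ = 2.5 + 4·4 = 18.5; e = 14.5 − 18.5 = -4
d=5: R̂ = 2.5 + 4·5 = 22.5; e = 25.5 − 22.5 = 3
d=6: R̂ = 2.5 + 4·6 = 26.5; e = 25.5 − 26.5 = -1
Largest |e| is 4 at d = 4, residual -4.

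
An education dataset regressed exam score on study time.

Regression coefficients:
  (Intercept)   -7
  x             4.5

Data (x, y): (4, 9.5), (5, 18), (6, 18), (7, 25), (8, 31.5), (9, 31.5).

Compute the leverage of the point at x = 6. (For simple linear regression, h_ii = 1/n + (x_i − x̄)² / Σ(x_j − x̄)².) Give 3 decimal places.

h = 0.181

x̄ = (4 + 5 + 6 + 7 + 8 + 9)/6 = 6.5
Σ(x − x̄)² = 6.25 + 2.25 + 0.25 + 0.25 + 2.25 + 6.25 = 17.5
h = 1/6 + (-0.5)²/17.5 = 0.166667 + 0.0142857 = 0.181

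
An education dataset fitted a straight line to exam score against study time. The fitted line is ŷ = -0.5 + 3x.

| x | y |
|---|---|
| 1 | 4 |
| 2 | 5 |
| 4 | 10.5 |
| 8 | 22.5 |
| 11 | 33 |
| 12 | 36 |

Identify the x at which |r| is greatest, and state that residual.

x=1: ŷ = -0.5 + 3·1 = 2.5; r = 4 − 2.5 = 1.5
x=2: ŷ = -0.5 + 3·2 = 5.5; r = 5 − 5.5 = -0.5
x=4: ŷ = -0.5 + 3·4 = 11.5; r = 10.5 − 11.5 = -1
x=8: ŷ = -0.5 + 3·8 = 23.5; r = 22.5 − 23.5 = -1
x=11: ŷ = -0.5 + 3·11 = 32.5; r = 33 − 32.5 = 0.5
x=12: ŷ = -0.5 + 3·12 = 35.5; r = 36 − 35.5 = 0.5
Largest |r| is 1.5 at x = 1, residual 1.5.

x = 1, r = 1.5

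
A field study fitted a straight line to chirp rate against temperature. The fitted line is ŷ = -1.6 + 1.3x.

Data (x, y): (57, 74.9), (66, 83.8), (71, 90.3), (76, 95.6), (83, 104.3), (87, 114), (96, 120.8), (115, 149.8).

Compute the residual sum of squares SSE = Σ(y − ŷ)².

SSE = 28.26

x=57: ŷ = -1.6 + 1.3·57 = 72.5; e = 74.9 − 72.5 = 2.4
x=66: ŷ = -1.6 + 1.3·66 = 84.2; e = 83.8 − 84.2 = -0.4
x=71: ŷ = -1.6 + 1.3·71 = 90.7; e = 90.3 − 90.7 = -0.4
x=76: ŷ = -1.6 + 1.3·76 = 97.2; e = 95.6 − 97.2 = -1.6
x=83: ŷ = -1.6 + 1.3·83 = 106.3; e = 104.3 − 106.3 = -2
x=87: ŷ = -1.6 + 1.3·87 = 111.5; e = 114 − 111.5 = 2.5
x=96: ŷ = -1.6 + 1.3·96 = 123.2; e = 120.8 − 123.2 = -2.4
x=115: ŷ = -1.6 + 1.3·115 = 147.9; e = 149.8 − 147.9 = 1.9
SSE = 5.76 + 0.16 + 0.16 + 2.56 + 4 + 6.25 + 5.76 + 3.61 = 28.26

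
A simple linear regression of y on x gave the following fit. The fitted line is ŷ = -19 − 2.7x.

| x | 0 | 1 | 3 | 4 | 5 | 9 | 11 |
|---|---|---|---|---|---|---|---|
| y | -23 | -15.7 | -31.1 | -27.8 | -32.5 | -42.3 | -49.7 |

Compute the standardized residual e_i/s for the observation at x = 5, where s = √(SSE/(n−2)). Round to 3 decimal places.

0.000

x=0: ŷ = -19 − 2.7·0 = -19; e = -23 − (-19) = -4
x=1: ŷ = -19 − 2.7·1 = -21.7; e = -15.7 − (-21.7) = 6
x=3: ŷ = -19 − 2.7·3 = -27.1; e = -31.1 − (-27.1) = -4
x=4: ŷ = -19 − 2.7·4 = -29.8; e = -27.8 − (-29.8) = 2
x=5: ŷ = -19 − 2.7·5 = -32.5; e = -32.5 − (-32.5) = 0
x=9: ŷ = -19 − 2.7·9 = -43.3; e = -42.3 − (-43.3) = 1
x=11: ŷ = -19 − 2.7·11 = -48.7; e = -49.7 − (-48.7) = -1
SSE = 16 + 36 + 16 + 4 + 0 + 1 + 1 = 74
s = √(74/5) = 3.84708
e/s = 0 / 3.84708 = 0.000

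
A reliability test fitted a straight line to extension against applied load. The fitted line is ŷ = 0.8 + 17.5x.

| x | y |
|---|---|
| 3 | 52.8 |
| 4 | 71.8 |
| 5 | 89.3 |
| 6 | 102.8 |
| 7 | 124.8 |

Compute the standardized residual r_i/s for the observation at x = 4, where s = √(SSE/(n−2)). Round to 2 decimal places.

0.47

x=3: ŷ = 0.8 + 17.5·3 = 53.3; r = 52.8 − 53.3 = -0.5
x=4: ŷ = 0.8 + 17.5·4 = 70.8; r = 71.8 − 70.8 = 1
x=5: ŷ = 0.8 + 17.5·5 = 88.3; r = 89.3 − 88.3 = 1
x=6: ŷ = 0.8 + 17.5·6 = 105.8; r = 102.8 − 105.8 = -3
x=7: ŷ = 0.8 + 17.5·7 = 123.3; r = 124.8 − 123.3 = 1.5
SSE = 0.25 + 1 + 1 + 9 + 2.25 = 13.5
s = √(13.5/3) = 2.12132
r/s = 1 / 2.12132 = 0.47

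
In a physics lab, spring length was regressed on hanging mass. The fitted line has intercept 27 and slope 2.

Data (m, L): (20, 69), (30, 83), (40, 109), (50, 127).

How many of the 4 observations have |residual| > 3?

1

m=20: L̂ = 27 + 2·20 = 67; e = 69 − 67 = 2
m=30: L̂ = 27 + 2·30 = 87; e = 83 − 87 = -4
m=40: L̂ = 27 + 2·40 = 107; e = 109 − 107 = 2
m=50: L̂ = 27 + 2·50 = 127; e = 127 − 127 = 0
|e| > 3: m=30 (|e|=4) → 1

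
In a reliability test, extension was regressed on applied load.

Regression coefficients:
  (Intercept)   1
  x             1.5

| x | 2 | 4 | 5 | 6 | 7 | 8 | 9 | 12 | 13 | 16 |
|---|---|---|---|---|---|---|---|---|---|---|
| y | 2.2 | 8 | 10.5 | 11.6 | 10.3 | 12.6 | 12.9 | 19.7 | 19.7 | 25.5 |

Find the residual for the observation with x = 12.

ŷ = 1 + 1.5·12 = 19
r = 19.7 − 19 = 0.7

r = 0.7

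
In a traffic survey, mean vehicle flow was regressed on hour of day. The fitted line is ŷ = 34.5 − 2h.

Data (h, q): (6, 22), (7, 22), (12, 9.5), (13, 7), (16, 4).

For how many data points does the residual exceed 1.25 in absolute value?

h=6: ŷ = 34.5 − 2·6 = 22.5; r = 22 − 22.5 = -0.5
h=7: ŷ = 34.5 − 2·7 = 20.5; r = 22 − 20.5 = 1.5
h=12: ŷ = 34.5 − 2·12 = 10.5; r = 9.5 − 10.5 = -1
h=13: ŷ = 34.5 − 2·13 = 8.5; r = 7 − 8.5 = -1.5
h=16: ŷ = 34.5 − 2·16 = 2.5; r = 4 − 2.5 = 1.5
|r| > 1.25: h=7 (|r|=1.5), h=13 (|r|=1.5), h=16 (|r|=1.5) → 3

3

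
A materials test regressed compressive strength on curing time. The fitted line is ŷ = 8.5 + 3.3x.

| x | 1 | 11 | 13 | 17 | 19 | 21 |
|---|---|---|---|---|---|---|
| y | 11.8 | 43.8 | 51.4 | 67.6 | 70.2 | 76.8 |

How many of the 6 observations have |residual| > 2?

1

x=1: ŷ = 8.5 + 3.3·1 = 11.8; r = 11.8 − 11.8 = 0
x=11: ŷ = 8.5 + 3.3·11 = 44.8; r = 43.8 − 44.8 = -1
x=13: ŷ = 8.5 + 3.3·13 = 51.4; r = 51.4 − 51.4 = 0
x=17: ŷ = 8.5 + 3.3·17 = 64.6; r = 67.6 − 64.6 = 3
x=19: ŷ = 8.5 + 3.3·19 = 71.2; r = 70.2 − 71.2 = -1
x=21: ŷ = 8.5 + 3.3·21 = 77.8; r = 76.8 − 77.8 = -1
|r| > 2: x=17 (|r|=3) → 1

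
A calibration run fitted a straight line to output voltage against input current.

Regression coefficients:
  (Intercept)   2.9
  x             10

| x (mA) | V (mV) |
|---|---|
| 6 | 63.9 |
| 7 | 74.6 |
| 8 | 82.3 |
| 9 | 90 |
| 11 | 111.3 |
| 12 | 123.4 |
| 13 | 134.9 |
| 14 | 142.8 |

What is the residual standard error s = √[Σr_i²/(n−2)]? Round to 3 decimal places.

x=6: V̂ = 2.9 + 10·6 = 62.9; r = 63.9 − 62.9 = 1
x=7: V̂ = 2.9 + 10·7 = 72.9; r = 74.6 − 72.9 = 1.7
x=8: V̂ = 2.9 + 10·8 = 82.9; r = 82.3 − 82.9 = -0.6
x=9: V̂ = 2.9 + 10·9 = 92.9; r = 90 − 92.9 = -2.9
x=11: V̂ = 2.9 + 10·11 = 112.9; r = 111.3 − 112.9 = -1.6
x=12: V̂ = 2.9 + 10·12 = 122.9; r = 123.4 − 122.9 = 0.5
x=13: V̂ = 2.9 + 10·13 = 132.9; r = 134.9 − 132.9 = 2
x=14: V̂ = 2.9 + 10·14 = 142.9; r = 142.8 − 142.9 = -0.1
SSE = 1 + 2.89 + 0.36 + 8.41 + 2.56 + 0.25 + 4 + 0.01 = 19.48
s = √(19.48/6) = √3.24667 ≈ 1.802

s = 1.802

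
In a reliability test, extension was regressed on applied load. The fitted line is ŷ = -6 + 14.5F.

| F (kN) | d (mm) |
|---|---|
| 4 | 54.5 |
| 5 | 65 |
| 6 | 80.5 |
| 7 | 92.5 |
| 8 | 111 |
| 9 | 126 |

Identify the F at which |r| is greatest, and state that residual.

F = 7, r = -3

F=4: ŷ = -6 + 14.5·4 = 52; r = 54.5 − 52 = 2.5
F=5: ŷ = -6 + 14.5·5 = 66.5; r = 65 − 66.5 = -1.5
F=6: ŷ = -6 + 14.5·6 = 81; r = 80.5 − 81 = -0.5
F=7: ŷ = -6 + 14.5·7 = 95.5; r = 92.5 − 95.5 = -3
F=8: ŷ = -6 + 14.5·8 = 110; r = 111 − 110 = 1
F=9: ŷ = -6 + 14.5·9 = 124.5; r = 126 − 124.5 = 1.5
Largest |r| is 3 at F = 7, residual -3.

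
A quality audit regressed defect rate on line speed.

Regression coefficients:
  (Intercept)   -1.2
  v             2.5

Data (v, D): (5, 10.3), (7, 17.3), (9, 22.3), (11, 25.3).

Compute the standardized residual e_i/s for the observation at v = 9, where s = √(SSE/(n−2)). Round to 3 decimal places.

0.707

v=5: D̂ = -1.2 + 2.5·5 = 11.3; e = 10.3 − 11.3 = -1
v=7: D̂ = -1.2 + 2.5·7 = 16.3; e = 17.3 − 16.3 = 1
v=9: D̂ = -1.2 + 2.5·9 = 21.3; e = 22.3 − 21.3 = 1
v=11: D̂ = -1.2 + 2.5·11 = 26.3; e = 25.3 − 26.3 = -1
SSE = 1 + 1 + 1 + 1 = 4
s = √(4/2) = 1.41421
e/s = 1 / 1.41421 = 0.707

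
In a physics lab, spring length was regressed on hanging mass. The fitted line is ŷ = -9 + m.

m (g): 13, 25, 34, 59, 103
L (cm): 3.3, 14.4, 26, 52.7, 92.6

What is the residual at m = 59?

ŷ = -9 + 59 = 50
r = 52.7 − 50 = 2.7

r = 2.7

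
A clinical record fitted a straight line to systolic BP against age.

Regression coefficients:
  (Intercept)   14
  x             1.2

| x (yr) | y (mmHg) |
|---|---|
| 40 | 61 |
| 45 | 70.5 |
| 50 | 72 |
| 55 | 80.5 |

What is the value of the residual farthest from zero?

r = 2.5

x=40: ŷ = 14 + 1.2·40 = 62; r = 61 − 62 = -1
x=45: ŷ = 14 + 1.2·45 = 68; r = 70.5 − 68 = 2.5
x=50: ŷ = 14 + 1.2·50 = 74; r = 72 − 74 = -2
x=55: ŷ = 14 + 1.2·55 = 80; r = 80.5 − 80 = 0.5
Largest |r| is 2.5 at x = 45, residual 2.5.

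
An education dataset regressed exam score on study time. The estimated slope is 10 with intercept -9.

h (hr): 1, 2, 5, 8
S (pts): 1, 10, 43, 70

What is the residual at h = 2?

e = -1

ŷ = -9 + 10·2 = 11
e = 10 − 11 = -1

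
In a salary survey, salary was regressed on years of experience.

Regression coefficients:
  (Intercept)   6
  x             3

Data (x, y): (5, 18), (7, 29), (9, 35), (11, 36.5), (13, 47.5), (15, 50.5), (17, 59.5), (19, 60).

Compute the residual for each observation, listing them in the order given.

x=5: ŷ = 6 + 3·5 = 21; e = 18 − 21 = -3
x=7: ŷ = 6 + 3·7 = 27; e = 29 − 27 = 2
x=9: ŷ = 6 + 3·9 = 33; e = 35 − 33 = 2
x=11: ŷ = 6 + 3·11 = 39; e = 36.5 − 39 = -2.5
x=13: ŷ = 6 + 3·13 = 45; e = 47.5 − 45 = 2.5
x=15: ŷ = 6 + 3·15 = 51; e = 50.5 − 51 = -0.5
x=17: ŷ = 6 + 3·17 = 57; e = 59.5 − 57 = 2.5
x=19: ŷ = 6 + 3·19 = 63; e = 60 − 63 = -3

-3, 2, 2, -2.5, 2.5, -0.5, 2.5, -3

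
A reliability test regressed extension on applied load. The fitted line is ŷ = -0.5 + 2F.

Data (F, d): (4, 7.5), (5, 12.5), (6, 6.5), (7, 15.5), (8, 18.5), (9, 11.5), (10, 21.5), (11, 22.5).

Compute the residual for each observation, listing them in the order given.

0, 3, -5, 2, 3, -6, 2, 1

F=4: ŷ = -0.5 + 2·4 = 7.5; r = 7.5 − 7.5 = 0
F=5: ŷ = -0.5 + 2·5 = 9.5; r = 12.5 − 9.5 = 3
F=6: ŷ = -0.5 + 2·6 = 11.5; r = 6.5 − 11.5 = -5
F=7: ŷ = -0.5 + 2·7 = 13.5; r = 15.5 − 13.5 = 2
F=8: ŷ = -0.5 + 2·8 = 15.5; r = 18.5 − 15.5 = 3
F=9: ŷ = -0.5 + 2·9 = 17.5; r = 11.5 − 17.5 = -6
F=10: ŷ = -0.5 + 2·10 = 19.5; r = 21.5 − 19.5 = 2
F=11: ŷ = -0.5 + 2·11 = 21.5; r = 22.5 − 21.5 = 1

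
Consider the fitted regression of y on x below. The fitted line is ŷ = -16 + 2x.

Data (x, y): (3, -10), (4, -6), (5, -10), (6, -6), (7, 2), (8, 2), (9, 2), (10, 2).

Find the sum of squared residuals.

SSE = 48

x=3: ŷ = -16 + 2·3 = -10; r = -10 − (-10) = 0
x=4: ŷ = -16 + 2·4 = -8; r = -6 − (-8) = 2
x=5: ŷ = -16 + 2·5 = -6; r = -10 − (-6) = -4
x=6: ŷ = -16 + 2·6 = -4; r = -6 − (-4) = -2
x=7: ŷ = -16 + 2·7 = -2; r = 2 − (-2) = 4
x=8: ŷ = -16 + 2·8 = 0; r = 2 − 0 = 2
x=9: ŷ = -16 + 2·9 = 2; r = 2 − 2 = 0
x=10: ŷ = -16 + 2·10 = 4; r = 2 − 4 = -2
SSE = 0 + 4 + 16 + 4 + 16 + 4 + 0 + 4 = 48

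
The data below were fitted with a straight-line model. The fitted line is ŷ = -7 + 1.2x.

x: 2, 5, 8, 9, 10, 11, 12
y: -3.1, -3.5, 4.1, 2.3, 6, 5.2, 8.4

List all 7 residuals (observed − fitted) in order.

1.5, -2.5, 1.5, -1.5, 1, -1, 1

x=2: ŷ = -7 + 1.2·2 = -4.6; r = -3.1 − (-4.6) = 1.5
x=5: ŷ = -7 + 1.2·5 = -1; r = -3.5 − (-1) = -2.5
x=8: ŷ = -7 + 1.2·8 = 2.6; r = 4.1 − 2.6 = 1.5
x=9: ŷ = -7 + 1.2·9 = 3.8; r = 2.3 − 3.8 = -1.5
x=10: ŷ = -7 + 1.2·10 = 5; r = 6 − 5 = 1
x=11: ŷ = -7 + 1.2·11 = 6.2; r = 5.2 − 6.2 = -1
x=12: ŷ = -7 + 1.2·12 = 7.4; r = 8.4 − 7.4 = 1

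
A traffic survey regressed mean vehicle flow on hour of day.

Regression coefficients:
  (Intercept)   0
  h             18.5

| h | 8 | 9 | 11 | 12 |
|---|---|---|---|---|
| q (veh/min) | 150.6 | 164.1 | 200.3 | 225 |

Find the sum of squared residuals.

SSE = 31.76

h=8: ŷ = 18.5·8 = 148; r = 150.6 − 148 = 2.6
h=9: ŷ = 18.5·9 = 166.5; r = 164.1 − 166.5 = -2.4
h=11: ŷ = 18.5·11 = 203.5; r = 200.3 − 203.5 = -3.2
h=12: ŷ = 18.5·12 = 222; r = 225 − 222 = 3
SSE = 6.76 + 5.76 + 10.24 + 9 = 31.76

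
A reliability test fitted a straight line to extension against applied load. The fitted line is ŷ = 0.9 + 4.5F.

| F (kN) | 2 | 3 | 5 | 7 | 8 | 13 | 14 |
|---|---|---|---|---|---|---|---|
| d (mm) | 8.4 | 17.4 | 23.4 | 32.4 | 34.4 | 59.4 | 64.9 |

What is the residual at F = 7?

ŷ = 0.9 + 4.5·7 = 32.4
e = 32.4 − 32.4 = 0

e = 0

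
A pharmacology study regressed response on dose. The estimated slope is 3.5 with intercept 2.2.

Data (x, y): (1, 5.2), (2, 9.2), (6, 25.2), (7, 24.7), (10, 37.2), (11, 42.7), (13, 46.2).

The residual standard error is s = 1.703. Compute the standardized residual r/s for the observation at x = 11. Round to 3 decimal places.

ŷ = 2.2 + 3.5·11 = 40.7
r = 42.7 − 40.7 = 2
r/s = 2 / 1.703 = 1.174

1.174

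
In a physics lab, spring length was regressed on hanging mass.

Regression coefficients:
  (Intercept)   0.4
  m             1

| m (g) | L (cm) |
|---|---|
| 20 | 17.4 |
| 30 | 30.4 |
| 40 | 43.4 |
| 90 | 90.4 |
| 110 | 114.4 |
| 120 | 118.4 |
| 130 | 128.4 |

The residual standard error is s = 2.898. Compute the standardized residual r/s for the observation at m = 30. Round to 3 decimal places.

0.000

L̂ = 0.4 + 30 = 30.4
r = 30.4 − 30.4 = 0
r/s = 0 / 2.898 = 0.000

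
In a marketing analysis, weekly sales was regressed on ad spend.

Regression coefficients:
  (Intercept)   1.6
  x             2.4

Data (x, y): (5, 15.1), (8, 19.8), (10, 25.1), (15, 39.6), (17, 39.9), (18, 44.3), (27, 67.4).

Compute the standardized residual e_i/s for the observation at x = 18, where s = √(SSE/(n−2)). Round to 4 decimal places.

-0.2887

x=5: ŷ = 1.6 + 2.4·5 = 13.6; e = 15.1 − 13.6 = 1.5
x=8: ŷ = 1.6 + 2.4·8 = 20.8; e = 19.8 − 20.8 = -1
x=10: ŷ = 1.6 + 2.4·10 = 25.6; e = 25.1 − 25.6 = -0.5
x=15: ŷ = 1.6 + 2.4·15 = 37.6; e = 39.6 − 37.6 = 2
x=17: ŷ = 1.6 + 2.4·17 = 42.4; e = 39.9 − 42.4 = -2.5
x=18: ŷ = 1.6 + 2.4·18 = 44.8; e = 44.3 − 44.8 = -0.5
x=27: ŷ = 1.6 + 2.4·27 = 66.4; e = 67.4 − 66.4 = 1
SSE = 2.25 + 1 + 0.25 + 4 + 6.25 + 0.25 + 1 = 15
s = √(15/5) = 1.73205
e/s = -0.5 / 1.73205 = -0.2887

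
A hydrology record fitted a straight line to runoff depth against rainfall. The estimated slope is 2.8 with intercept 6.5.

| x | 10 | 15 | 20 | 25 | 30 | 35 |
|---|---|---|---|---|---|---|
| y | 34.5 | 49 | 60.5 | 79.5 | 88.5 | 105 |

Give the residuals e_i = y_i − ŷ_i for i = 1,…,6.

x=10: ŷ = 6.5 + 2.8·10 = 34.5; e = 34.5 − 34.5 = 0
x=15: ŷ = 6.5 + 2.8·15 = 48.5; e = 49 − 48.5 = 0.5
x=20: ŷ = 6.5 + 2.8·20 = 62.5; e = 60.5 − 62.5 = -2
x=25: ŷ = 6.5 + 2.8·25 = 76.5; e = 79.5 − 76.5 = 3
x=30: ŷ = 6.5 + 2.8·30 = 90.5; e = 88.5 − 90.5 = -2
x=35: ŷ = 6.5 + 2.8·35 = 104.5; e = 105 − 104.5 = 0.5

0, 0.5, -2, 3, -2, 0.5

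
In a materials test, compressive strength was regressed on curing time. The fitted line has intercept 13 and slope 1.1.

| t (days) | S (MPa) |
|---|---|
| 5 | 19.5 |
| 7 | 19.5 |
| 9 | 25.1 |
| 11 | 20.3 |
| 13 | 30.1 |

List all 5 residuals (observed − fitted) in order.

t=5: Ŝ = 13 + 1.1·5 = 18.5; e = 19.5 − 18.5 = 1
t=7: Ŝ = 13 + 1.1·7 = 20.7; e = 19.5 − 20.7 = -1.2
t=9: Ŝ = 13 + 1.1·9 = 22.9; e = 25.1 − 22.9 = 2.2
t=11: Ŝ = 13 + 1.1·11 = 25.1; e = 20.3 − 25.1 = -4.8
t=13: Ŝ = 13 + 1.1·13 = 27.3; e = 30.1 − 27.3 = 2.8

1, -1.2, 2.2, -4.8, 2.8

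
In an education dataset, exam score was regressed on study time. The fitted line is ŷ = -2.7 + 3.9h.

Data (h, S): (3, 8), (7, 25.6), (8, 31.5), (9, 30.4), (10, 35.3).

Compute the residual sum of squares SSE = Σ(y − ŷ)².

SSE = 16

h=3: ŷ = -2.7 + 3.9·3 = 9; e = 8 − 9 = -1
h=7: ŷ = -2.7 + 3.9·7 = 24.6; e = 25.6 − 24.6 = 1
h=8: ŷ = -2.7 + 3.9·8 = 28.5; e = 31.5 − 28.5 = 3
h=9: ŷ = -2.7 + 3.9·9 = 32.4; e = 30.4 − 32.4 = -2
h=10: ŷ = -2.7 + 3.9·10 = 36.3; e = 35.3 − 36.3 = -1
SSE = 1 + 1 + 9 + 4 + 1 = 16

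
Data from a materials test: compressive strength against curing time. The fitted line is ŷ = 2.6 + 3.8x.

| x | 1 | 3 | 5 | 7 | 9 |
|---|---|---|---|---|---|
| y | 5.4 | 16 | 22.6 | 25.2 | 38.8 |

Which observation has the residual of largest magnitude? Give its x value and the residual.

x = 7, r = -4

x=1: ŷ = 2.6 + 3.8·1 = 6.4; r = 5.4 − 6.4 = -1
x=3: ŷ = 2.6 + 3.8·3 = 14; r = 16 − 14 = 2
x=5: ŷ = 2.6 + 3.8·5 = 21.6; r = 22.6 − 21.6 = 1
x=7: ŷ = 2.6 + 3.8·7 = 29.2; r = 25.2 − 29.2 = -4
x=9: ŷ = 2.6 + 3.8·9 = 36.8; r = 38.8 − 36.8 = 2
Largest |r| is 4 at x = 7, residual -4.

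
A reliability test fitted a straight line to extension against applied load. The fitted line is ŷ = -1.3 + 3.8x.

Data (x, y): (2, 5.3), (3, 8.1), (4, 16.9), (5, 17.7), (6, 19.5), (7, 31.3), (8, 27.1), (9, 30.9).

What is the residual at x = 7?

ŷ = -1.3 + 3.8·7 = 25.3
e = 31.3 − 25.3 = 6

e = 6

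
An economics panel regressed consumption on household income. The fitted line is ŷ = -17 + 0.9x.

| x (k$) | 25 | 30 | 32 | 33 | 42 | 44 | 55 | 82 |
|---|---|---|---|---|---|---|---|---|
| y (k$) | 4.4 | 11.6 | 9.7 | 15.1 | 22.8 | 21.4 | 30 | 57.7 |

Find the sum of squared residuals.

SSE = 26.44

x=25: ŷ = -17 + 0.9·25 = 5.5; r = 4.4 − 5.5 = -1.1
x=30: ŷ = -17 + 0.9·30 = 10; r = 11.6 − 10 = 1.6
x=32: ŷ = -17 + 0.9·32 = 11.8; r = 9.7 − 11.8 = -2.1
x=33: ŷ = -17 + 0.9·33 = 12.7; r = 15.1 − 12.7 = 2.4
x=42: ŷ = -17 + 0.9·42 = 20.8; r = 22.8 − 20.8 = 2
x=44: ŷ = -17 + 0.9·44 = 22.6; r = 21.4 − 22.6 = -1.2
x=55: ŷ = -17 + 0.9·55 = 32.5; r = 30 − 32.5 = -2.5
x=82: ŷ = -17 + 0.9·82 = 56.8; r = 57.7 − 56.8 = 0.9
SSE = 1.21 + 2.56 + 4.41 + 5.76 + 4 + 1.44 + 6.25 + 0.81 = 26.44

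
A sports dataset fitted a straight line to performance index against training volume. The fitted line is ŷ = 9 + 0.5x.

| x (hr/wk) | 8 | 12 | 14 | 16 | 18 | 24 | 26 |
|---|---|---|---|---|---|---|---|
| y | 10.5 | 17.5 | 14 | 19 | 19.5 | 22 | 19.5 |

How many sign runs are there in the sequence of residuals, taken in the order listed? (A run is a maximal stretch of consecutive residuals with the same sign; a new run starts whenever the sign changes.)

5 runs

x=8: ŷ = 9 + 0.5·8 = 13; r = 10.5 − 13 = -2.5
x=12: ŷ = 9 + 0.5·12 = 15; r = 17.5 − 15 = 2.5
x=14: ŷ = 9 + 0.5·14 = 16; r = 14 − 16 = -2
x=16: ŷ = 9 + 0.5·16 = 17; r = 19 − 17 = 2
x=18: ŷ = 9 + 0.5·18 = 18; r = 19.5 − 18 = 1.5
x=24: ŷ = 9 + 0.5·24 = 21; r = 22 − 21 = 1
x=26: ŷ = 9 + 0.5·26 = 22; r = 19.5 − 22 = -2.5
Signs: − + − + + + −
Runs: −×1, +×1, −×1, +×3, −×1 → 5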